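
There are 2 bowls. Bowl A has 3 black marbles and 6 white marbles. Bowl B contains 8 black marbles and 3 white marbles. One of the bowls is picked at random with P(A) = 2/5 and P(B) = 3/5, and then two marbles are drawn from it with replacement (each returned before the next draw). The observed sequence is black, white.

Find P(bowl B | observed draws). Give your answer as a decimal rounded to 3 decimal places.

For each hypothesis, P(data | H) works out to: P(data | bowl A) = (3/9)(6/9) = 0.22222; P(data | bowl B) = (8/11)(3/11) = 0.19835.
Weighting by the prior gives 2/5 · 0.22222 = 0.088889, 3/5 · 0.19835 = 0.11901; these sum to 0.2079.
Therefore the posterior P(bowl B | data) = (0.11901) / (0.2079) = 0.57244.

0.572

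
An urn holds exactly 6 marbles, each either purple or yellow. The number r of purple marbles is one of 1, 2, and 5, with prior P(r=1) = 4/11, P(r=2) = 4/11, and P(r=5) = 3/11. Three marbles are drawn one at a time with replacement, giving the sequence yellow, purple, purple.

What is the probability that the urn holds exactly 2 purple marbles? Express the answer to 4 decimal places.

0.4025

Under each hypothesis, the probability of the observed sequence is: P(data | r = 1) = (5/6)(1/6)(1/6) = 5/216; P(data | r = 2) = (4/6)(2/6)(2/6) = 2/27; P(data | r = 5) = (1/6)(5/6)(5/6) = 25/216.
Weighting by the prior gives 4/11 · 5/216 = 5/594, 4/11 · 2/27 = 8/297, 3/11 · 25/216 = 25/792; summing to 53/792.
Therefore the posterior P(r = 2 | data) = (8/297) / (53/792) = 64/159.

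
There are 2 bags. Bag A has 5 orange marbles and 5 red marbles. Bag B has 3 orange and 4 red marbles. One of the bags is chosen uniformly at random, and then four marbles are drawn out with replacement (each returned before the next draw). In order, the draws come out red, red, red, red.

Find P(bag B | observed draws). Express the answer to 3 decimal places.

0.630

Compute the likelihood of the observed sequence for each case: P(data | bag A) = (5/10)(5/10)(5/10)(5/10) = 0.0625; P(data | bag B) = (4/7)(4/7)(4/7)(4/7) = 0.10662.
Multiplying each by its prior: 1/2 · 0.0625 = 0.03125, 1/2 · 0.10662 = 0.053311; these sum to 0.084561.
Therefore the posterior P(bag B | data) = (0.053311) / (0.084561) = 0.63044.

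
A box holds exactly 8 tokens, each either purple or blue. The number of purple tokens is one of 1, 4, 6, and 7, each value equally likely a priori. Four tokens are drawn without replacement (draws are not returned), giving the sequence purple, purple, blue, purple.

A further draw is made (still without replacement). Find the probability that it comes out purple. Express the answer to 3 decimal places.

0.758

The likelihood of the observed sequence under each hypothesis: P(data | r = 1) = (1/8)(0/7) = 0; P(data | r = 4) = (4/8)(3/7)(4/6)(2/5) = 2/35; P(data | r = 6) = (6/8)(5/7)(2/6)(4/5) = 1/7; P(data | r = 7) = (7/8)(6/7)(1/6)(5/5) = 1/8.
Multiplying each by its prior: 1/4 · 0 = 0, 1/4 · 2/35 = 1/70, 1/4 · 1/7 = 1/28, 1/4 · 1/8 = 1/32; summing to 13/160.
Dividing through by the total gives posterior P(r = 1 | data) = 0, P(r = 4 | data) = 16/91, P(r = 6 | data) = 40/91, P(r = 7 | data) = 5/13.
So P(purple next | data) = Σ P(purple next | H) P(H | data) = (1/4)(16/91) + (3/4)(40/91) + (1)(5/13) = 69/91.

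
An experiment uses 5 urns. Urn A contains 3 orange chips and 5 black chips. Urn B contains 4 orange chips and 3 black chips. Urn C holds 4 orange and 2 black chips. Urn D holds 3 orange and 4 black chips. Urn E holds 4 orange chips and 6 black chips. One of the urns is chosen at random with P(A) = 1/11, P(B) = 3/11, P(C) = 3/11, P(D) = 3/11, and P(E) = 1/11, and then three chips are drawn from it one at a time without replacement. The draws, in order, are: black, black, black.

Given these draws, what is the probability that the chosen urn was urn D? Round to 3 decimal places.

0.443

Compute the likelihood of the observed sequence for each case: P(data | urn A) = (5/8)(4/7)(3/6) = 5/28; P(data | urn B) = (3/7)(2/6)(1/5) = 1/35; P(data | urn C) = (2/6)(1/5)(0/4) = 0; P(data | urn D) = (4/7)(3/6)(2/5) = 4/35; P(data | urn E) = (6/10)(5/9)(4/8) = 1/6.
Multiplying each by its prior: 1/11 · 5/28 = 5/308, 3/11 · 1/35 = 3/385, 3/11 · 0 = 0, 3/11 · 4/35 = 12/385, 1/11 · 1/6 = 1/66; with total 65/924.
By Bayes' rule, P(urn D | data) = (12/385) / (65/924) = 144/325.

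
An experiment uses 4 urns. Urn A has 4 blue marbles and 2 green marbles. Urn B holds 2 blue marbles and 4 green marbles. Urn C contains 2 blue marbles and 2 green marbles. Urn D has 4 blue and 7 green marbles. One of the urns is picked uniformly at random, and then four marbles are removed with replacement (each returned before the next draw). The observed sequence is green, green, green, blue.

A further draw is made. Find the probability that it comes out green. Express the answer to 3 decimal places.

0.590

Compute the likelihood of the observed sequence for each case: P(data | urn A) = (2/6)(2/6)(2/6)(4/6) = 0.024691; P(data | urn B) = (4/6)(4/6)(4/6)(2/6) = 0.098765; P(data | urn C) = (2/4)(2/4)(2/4)(2/4) = 0.0625; P(data | urn D) = (7/11)(7/11)(7/11)(4/11) = 0.093709.
Weighting by the prior gives 1/4 · 0.024691 = 0.0061728, 1/4 · 0.098765 = 0.024691, 1/4 · 0.0625 = 0.015625, 1/4 · 0.093709 = 0.023427; with total 0.069917.
The posterior is then P(urn A | data) = 0.088289, P(urn B | data) = 0.35315, P(urn C | data) = 0.22348, P(urn D | data) = 0.33508.
Averaging over the posterior, P(green next | data) = (1/3)(0.088289) + (2/3)(0.35315) + (1/2)(0.22348) + (7/11)(0.33508) = 0.58984.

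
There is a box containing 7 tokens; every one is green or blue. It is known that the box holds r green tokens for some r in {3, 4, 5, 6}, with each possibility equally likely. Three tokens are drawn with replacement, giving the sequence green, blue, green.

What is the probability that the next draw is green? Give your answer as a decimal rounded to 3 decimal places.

Under each hypothesis, the probability of the observed sequence is: P(data | r = 3) = (3/7)(4/7)(3/7) = 36/343; P(data | r = 4) = (4/7)(3/7)(4/7) = 48/343; P(data | r = 5) = (5/7)(2/7)(5/7) = 50/343; P(data | r = 6) = (6/7)(1/7)(6/7) = 36/343.
Weighting by the prior gives 1/4 · 36/343 = 9/343, 1/4 · 48/343 = 12/343, 1/4 · 50/343 = 25/686, 1/4 · 36/343 = 9/343; summing to 85/686.
Normalising, the posterior is P(r = 3 | data) = 18/85, P(r = 4 | data) = 24/85, P(r = 5 | data) = 5/17, P(r = 6 | data) = 18/85.
Averaging over the posterior, P(green next | data) = (3/7)(18/85) + (4/7)(24/85) + (5/7)(5/17) + (6/7)(18/85) = 383/595.

0.644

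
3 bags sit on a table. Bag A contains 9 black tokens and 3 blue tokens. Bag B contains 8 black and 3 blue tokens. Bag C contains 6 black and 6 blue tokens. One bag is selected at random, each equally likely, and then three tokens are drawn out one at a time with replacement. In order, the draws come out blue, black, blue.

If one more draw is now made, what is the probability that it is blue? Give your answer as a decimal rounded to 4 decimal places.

Under each hypothesis, the probability of the observed sequence is: P(data | bag A) = (3/12)(9/12)(3/12) = 0.046875; P(data | bag B) = (3/11)(8/11)(3/11) = 0.054095; P(data | bag C) = (6/12)(6/12)(6/12) = 0.125.
Multiplying each by its prior: 1/3 · 0.046875 = 0.015625, 1/3 · 0.054095 = 0.018032, 1/3 · 0.125 = 0.041667; these sum to 0.075323.
Normalising, the posterior is P(bag A | data) = 0.20744, P(bag B | data) = 0.23939, P(bag C | data) = 0.55317.
So P(blue next | data) = Σ P(blue next | H) P(H | data) = (1/4)(0.20744) + (3/11)(0.23939) + (1/2)(0.55317) = 0.39373.

0.3937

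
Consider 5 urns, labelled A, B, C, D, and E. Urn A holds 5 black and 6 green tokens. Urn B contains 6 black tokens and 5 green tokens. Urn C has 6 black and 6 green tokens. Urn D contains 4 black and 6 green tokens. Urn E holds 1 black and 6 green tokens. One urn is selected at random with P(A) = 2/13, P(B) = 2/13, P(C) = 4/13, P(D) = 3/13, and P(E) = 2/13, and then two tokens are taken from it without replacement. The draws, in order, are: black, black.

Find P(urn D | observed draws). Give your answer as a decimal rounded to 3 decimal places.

The likelihood of the observed sequence under each hypothesis: P(data | urn A) = (5/11)(4/10) = 2/11; P(data | urn B) = (6/11)(5/10) = 3/11; P(data | urn C) = (6/12)(5/11) = 5/22; P(data | urn D) = (4/10)(3/9) = 2/15; P(data | urn E) = (1/7)(0/6) = 0.
Multiplying each by its prior: 2/13 · 2/11 = 4/143, 2/13 · 3/11 = 6/143, 4/13 · 5/22 = 10/143, 3/13 · 2/15 = 2/65, 2/13 · 0 = 0; these sum to 122/715.
Therefore the posterior P(urn D | data) = (2/65) / (122/715) = 11/61.

0.180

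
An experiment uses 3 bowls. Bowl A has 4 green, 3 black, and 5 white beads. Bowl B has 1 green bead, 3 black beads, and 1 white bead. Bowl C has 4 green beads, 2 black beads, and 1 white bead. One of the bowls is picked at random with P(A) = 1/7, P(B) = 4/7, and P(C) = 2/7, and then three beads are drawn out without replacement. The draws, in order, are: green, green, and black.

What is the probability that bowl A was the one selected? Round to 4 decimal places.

0.1066

Compute the likelihood of the observed sequence for each case: P(data | bowl A) = (4/12)(3/11)(3/10) = 0.027273; P(data | bowl B) = (1/5)(0/4) = 0; P(data | bowl C) = (4/7)(3/6)(2/5) = 0.11429.
Weighting by the prior gives 1/7 · 0.027273 = 0.0038961, 4/7 · 0 = 0, 2/7 · 0.11429 = 0.032653; with total 0.036549.
Therefore the posterior P(bowl A | data) = (0.0038961) / (0.036549) = 0.1066.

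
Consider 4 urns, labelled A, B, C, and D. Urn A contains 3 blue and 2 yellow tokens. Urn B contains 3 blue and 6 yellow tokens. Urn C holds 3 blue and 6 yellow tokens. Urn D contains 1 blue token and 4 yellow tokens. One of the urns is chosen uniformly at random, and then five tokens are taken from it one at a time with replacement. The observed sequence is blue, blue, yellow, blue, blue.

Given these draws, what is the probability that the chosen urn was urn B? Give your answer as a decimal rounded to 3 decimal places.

0.118

For each hypothesis, P(data | H) works out to: P(data | urn A) = (3/5)(3/5)(2/5)(3/5)(3/5) = 0.05184; P(data | urn B) = (3/9)(3/9)(6/9)(3/9)(3/9) = 0.0082305; P(data | urn C) = (3/9)(3/9)(6/9)(3/9)(3/9) = 0.0082305; P(data | urn D) = (1/5)(1/5)(4/5)(1/5)(1/5) = 0.00128.
The prior-weighted likelihoods are 1/4 · 0.05184 = 0.01296, 1/4 · 0.0082305 = 0.0020576, 1/4 · 0.0082305 = 0.0020576, 1/4 · 0.00128 = 0.00032; summing to 0.017395.
Hence P(urn B | data) = (0.0020576) / (0.017395) = 0.11829.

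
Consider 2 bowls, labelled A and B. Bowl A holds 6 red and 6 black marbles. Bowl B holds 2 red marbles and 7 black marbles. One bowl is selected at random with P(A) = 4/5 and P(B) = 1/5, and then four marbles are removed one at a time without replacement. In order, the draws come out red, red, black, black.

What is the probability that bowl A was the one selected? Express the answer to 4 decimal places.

0.9160

Under each hypothesis, the probability of the observed sequence is: P(data | bowl A) = (6/12)(5/11)(6/10)(5/9) = 0.075758; P(data | bowl B) = (2/9)(1/8)(7/7)(6/6) = 0.027778.
The prior-weighted likelihoods are 4/5 · 0.075758 = 0.060606, 1/5 · 0.027778 = 0.0055556; with total 0.066162.
So P(bowl A | data) = (0.060606) / (0.066162) = 0.91603.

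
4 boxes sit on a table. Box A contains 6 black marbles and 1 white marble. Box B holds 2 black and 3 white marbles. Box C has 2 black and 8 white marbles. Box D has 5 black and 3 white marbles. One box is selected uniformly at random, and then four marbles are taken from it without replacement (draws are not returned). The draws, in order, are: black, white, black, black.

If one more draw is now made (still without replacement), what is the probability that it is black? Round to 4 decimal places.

For each hypothesis, P(data | H) works out to: P(data | box A) = (6/7)(1/6)(5/5)(4/4) = 1/7; P(data | box B) = (2/5)(3/4)(1/3)(0/2) = 0; P(data | box C) = (2/10)(8/9)(1/8)(0/7) = 0; P(data | box D) = (5/8)(3/7)(4/6)(3/5) = 3/28.
The prior-weighted likelihoods are 1/4 · 1/7 = 1/28, 1/4 · 0 = 0, 1/4 · 0 = 0, 1/4 · 3/28 = 3/112; summing to 1/16.
Normalising, the posterior is P(box A | data) = 4/7, P(box B | data) = 0, P(box C | data) = 0, P(box D | data) = 3/7.
The predictive probability is P(black next | data) = (1)(4/7) + (1/2)(3/7) = 11/14.

0.7857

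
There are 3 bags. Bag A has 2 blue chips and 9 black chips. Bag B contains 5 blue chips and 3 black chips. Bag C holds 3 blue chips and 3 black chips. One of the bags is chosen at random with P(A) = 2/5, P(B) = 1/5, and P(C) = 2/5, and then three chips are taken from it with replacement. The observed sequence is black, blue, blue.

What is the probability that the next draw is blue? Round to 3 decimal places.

0.502

For each hypothesis, P(data | H) works out to: P(data | bag A) = (9/11)(2/11)(2/11) = 0.027047; P(data | bag B) = (3/8)(5/8)(5/8) = 0.14648; P(data | bag C) = (3/6)(3/6)(3/6) = 0.125.
Multiplying each by its prior: 2/5 · 0.027047 = 0.010819, 1/5 · 0.14648 = 0.029297, 2/5 · 0.125 = 0.05; summing to 0.090116.
Normalising, the posterior is P(bag A | data) = 0.12006, P(bag B | data) = 0.3251, P(bag C | data) = 0.55484.
So P(blue next | data) = Σ P(blue next | H) P(H | data) = (2/11)(0.12006) + (5/8)(0.3251) + (1/2)(0.55484) = 0.50244.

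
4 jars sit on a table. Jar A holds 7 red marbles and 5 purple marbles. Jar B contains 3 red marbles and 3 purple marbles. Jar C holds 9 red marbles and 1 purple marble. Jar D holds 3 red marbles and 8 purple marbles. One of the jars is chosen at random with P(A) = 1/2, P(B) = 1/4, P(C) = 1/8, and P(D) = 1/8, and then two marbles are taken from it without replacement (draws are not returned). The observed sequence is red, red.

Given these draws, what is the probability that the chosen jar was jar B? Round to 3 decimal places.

0.158

The likelihood of the observed sequence under each hypothesis: P(data | jar A) = (7/12)(6/11) = 7/22; P(data | jar B) = (3/6)(2/5) = 1/5; P(data | jar C) = (9/10)(8/9) = 4/5; P(data | jar D) = (3/11)(2/10) = 3/55.
Weighting by the prior gives 1/2 · 7/22 = 7/44, 1/4 · 1/5 = 1/20, 1/8 · 4/5 = 1/10, 1/8 · 3/55 = 3/440; summing to 139/440.
By Bayes' rule, P(jar B | data) = (1/20) / (139/440) = 22/139.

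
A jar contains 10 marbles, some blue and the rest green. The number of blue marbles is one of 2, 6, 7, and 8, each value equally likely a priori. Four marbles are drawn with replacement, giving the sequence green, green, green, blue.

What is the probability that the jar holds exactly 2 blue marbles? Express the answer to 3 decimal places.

Compute the likelihood of the observed sequence for each case: P(data | r = 2) = (8/10)(8/10)(8/10)(2/10) = 0.1024; P(data | r = 6) = (4/10)(4/10)(4/10)(6/10) = 0.0384; P(data | r = 7) = (3/10)(3/10)(3/10)(7/10) = 0.0189; P(data | r = 8) = (2/10)(2/10)(2/10)(8/10) = 0.0064.
Multiplying each by its prior: 1/4 · 0.1024 = 0.0256, 1/4 · 0.0384 = 0.0096, 1/4 · 0.0189 = 0.004725, 1/4 · 0.0064 = 0.0016; with total 0.041525.
Therefore the posterior P(r = 2 | data) = (0.0256) / (0.041525) = 0.6165.

0.616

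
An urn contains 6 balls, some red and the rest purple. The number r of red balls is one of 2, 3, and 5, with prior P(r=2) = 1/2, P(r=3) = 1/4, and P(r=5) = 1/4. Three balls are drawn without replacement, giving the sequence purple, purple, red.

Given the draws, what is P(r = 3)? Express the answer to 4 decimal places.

0.2727

Compute the likelihood of the observed sequence for each case: P(data | r = 2) = (4/6)(3/5)(2/4) = 1/5; P(data | r = 3) = (3/6)(2/5)(3/4) = 3/20; P(data | r = 5) = (1/6)(0/5) = 0.
The prior-weighted likelihoods are 1/2 · 1/5 = 1/10, 1/4 · 3/20 = 3/80, 1/4 · 0 = 0; these sum to 11/80.
So P(r = 3 | data) = (3/80) / (11/80) = 3/11.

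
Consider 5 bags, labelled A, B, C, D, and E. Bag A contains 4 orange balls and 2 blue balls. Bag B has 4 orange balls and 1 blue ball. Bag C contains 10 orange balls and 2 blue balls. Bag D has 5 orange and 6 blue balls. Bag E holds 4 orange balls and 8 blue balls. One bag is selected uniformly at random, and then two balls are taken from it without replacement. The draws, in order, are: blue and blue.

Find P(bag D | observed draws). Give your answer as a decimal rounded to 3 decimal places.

0.350

Compute the likelihood of the observed sequence for each case: P(data | bag A) = (2/6)(1/5) = 0.066667; P(data | bag B) = (1/5)(0/4) = 0; P(data | bag C) = (2/12)(1/11) = 0.015152; P(data | bag D) = (6/11)(5/10) = 0.27273; P(data | bag E) = (8/12)(7/11) = 0.42424.
Weighting by the prior gives 1/5 · 0.066667 = 0.013333, 1/5 · 0 = 0, 1/5 · 0.015152 = 0.0030303, 1/5 · 0.27273 = 0.054545, 1/5 · 0.42424 = 0.084848; these sum to 0.15576.
Hence P(bag D | data) = (0.054545) / (0.15576) = 0.35019.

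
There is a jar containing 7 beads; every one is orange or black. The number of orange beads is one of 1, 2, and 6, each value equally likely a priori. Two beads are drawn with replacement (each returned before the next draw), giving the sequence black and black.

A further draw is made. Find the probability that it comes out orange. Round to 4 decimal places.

Compute the likelihood of the observed sequence for each case: P(data | r = 1) = (6/7)(6/7) = 36/49; P(data | r = 2) = (5/7)(5/7) = 25/49; P(data | r = 6) = (1/7)(1/7) = 1/49.
The prior-weighted likelihoods are 1/3 · 36/49 = 12/49, 1/3 · 25/49 = 25/147, 1/3 · 1/49 = 1/147; with total 62/147.
Normalising, the posterior is P(r = 1 | data) = 18/31, P(r = 2 | data) = 25/62, P(r = 6 | data) = 1/62.
Averaging over the posterior, P(orange next | data) = (1/7)(18/31) + (2/7)(25/62) + (6/7)(1/62) = 46/217.

0.2120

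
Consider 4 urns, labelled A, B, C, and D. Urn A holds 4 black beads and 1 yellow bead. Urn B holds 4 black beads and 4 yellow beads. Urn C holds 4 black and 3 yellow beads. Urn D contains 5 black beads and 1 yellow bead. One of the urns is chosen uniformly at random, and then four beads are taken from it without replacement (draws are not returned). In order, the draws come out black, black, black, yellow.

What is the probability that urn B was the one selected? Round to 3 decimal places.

Compute the likelihood of the observed sequence for each case: P(data | urn A) = (4/5)(3/4)(2/3)(1/2) = 1/5; P(data | urn B) = (4/8)(3/7)(2/6)(4/5) = 2/35; P(data | urn C) = (4/7)(3/6)(2/5)(3/4) = 3/35; P(data | urn D) = (5/6)(4/5)(3/4)(1/3) = 1/6.
Weighting by the prior gives 1/4 · 1/5 = 1/20, 1/4 · 2/35 = 1/70, 1/4 · 3/35 = 3/140, 1/4 · 1/6 = 1/24; summing to 107/840.
Therefore the posterior P(urn B | data) = (1/70) / (107/840) = 12/107.

0.112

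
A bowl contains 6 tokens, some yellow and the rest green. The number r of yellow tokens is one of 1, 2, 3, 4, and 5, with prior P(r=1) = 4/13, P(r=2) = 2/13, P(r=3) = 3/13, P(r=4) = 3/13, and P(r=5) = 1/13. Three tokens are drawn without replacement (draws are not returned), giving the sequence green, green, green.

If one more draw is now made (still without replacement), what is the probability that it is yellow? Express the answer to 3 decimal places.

0.425

The likelihood of the observed sequence under each hypothesis: P(data | r = 1) = (5/6)(4/5)(3/4) = 1/2; P(data | r = 2) = (4/6)(3/5)(2/4) = 1/5; P(data | r = 3) = (3/6)(2/5)(1/4) = 1/20; P(data | r = 4) = (2/6)(1/5)(0/4) = 0; P(data | r = 5) = (1/6)(0/5) = 0.
The prior-weighted likelihoods are 4/13 · 1/2 = 2/13, 2/13 · 1/5 = 2/65, 3/13 · 1/20 = 3/260, 3/13 · 0 = 0, 1/13 · 0 = 0; these sum to 51/260.
Dividing through by the total gives posterior P(r = 1 | data) = 40/51, P(r = 2 | data) = 8/51, P(r = 3 | data) = 1/17, P(r = 4 | data) = 0, P(r = 5 | data) = 0.
The predictive probability is P(yellow next | data) = (1/3)(40/51) + (2/3)(8/51) + (1)(1/17) = 65/153.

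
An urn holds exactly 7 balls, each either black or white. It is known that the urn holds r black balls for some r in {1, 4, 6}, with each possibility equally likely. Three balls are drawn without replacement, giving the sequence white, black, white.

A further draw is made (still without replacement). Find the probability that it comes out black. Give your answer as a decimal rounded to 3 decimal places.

0.333

For each hypothesis, P(data | H) works out to: P(data | r = 1) = (6/7)(1/6)(5/5) = 1/7; P(data | r = 4) = (3/7)(4/6)(2/5) = 4/35; P(data | r = 6) = (1/7)(6/6)(0/5) = 0.
Weighting by the prior gives 1/3 · 1/7 = 1/21, 1/3 · 4/35 = 4/105, 1/3 · 0 = 0; summing to 3/35.
Dividing through by the total gives posterior P(r = 1 | data) = 5/9, P(r = 4 | data) = 4/9, P(r = 6 | data) = 0.
So P(black next | data) = Σ P(black next | H) P(H | data) = (0)(5/9) + (3/4)(4/9) = 1/3.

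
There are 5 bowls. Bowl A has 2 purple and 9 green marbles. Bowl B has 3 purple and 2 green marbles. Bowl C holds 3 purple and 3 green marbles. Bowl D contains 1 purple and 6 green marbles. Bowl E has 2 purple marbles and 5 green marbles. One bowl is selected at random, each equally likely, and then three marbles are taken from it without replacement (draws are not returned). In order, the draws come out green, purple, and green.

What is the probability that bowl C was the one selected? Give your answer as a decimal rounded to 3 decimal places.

0.206

For each hypothesis, P(data | H) works out to: P(data | bowl A) = (9/11)(2/10)(8/9) = 0.14545; P(data | bowl B) = (2/5)(3/4)(1/3) = 0.1; P(data | bowl C) = (3/6)(3/5)(2/4) = 0.15; P(data | bowl D) = (6/7)(1/6)(5/5) = 0.14286; P(data | bowl E) = (5/7)(2/6)(4/5) = 0.19048.
Weighting by the prior gives 1/5 · 0.14545 = 0.029091, 1/5 · 0.1 = 0.02, 1/5 · 0.15 = 0.03, 1/5 · 0.14286 = 0.028571, 1/5 · 0.19048 = 0.038095; with total 0.14576.
By Bayes' rule, P(bowl C | data) = (0.03) / (0.14576) = 0.20582.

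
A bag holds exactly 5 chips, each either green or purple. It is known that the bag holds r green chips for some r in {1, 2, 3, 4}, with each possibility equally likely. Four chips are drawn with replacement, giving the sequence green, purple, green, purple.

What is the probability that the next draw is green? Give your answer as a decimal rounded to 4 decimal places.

The likelihood of the observed sequence under each hypothesis: P(data | r = 1) = (1/5)(4/5)(1/5)(4/5) = 16/625; P(data | r = 2) = (2/5)(3/5)(2/5)(3/5) = 36/625; P(data | r = 3) = (3/5)(2/5)(3/5)(2/5) = 36/625; P(data | r = 4) = (4/5)(1/5)(4/5)(1/5) = 16/625.
Multiplying each by its prior: 1/4 · 16/625 = 4/625, 1/4 · 36/625 = 9/625, 1/4 · 36/625 = 9/625, 1/4 · 16/625 = 4/625; with total 26/625.
Dividing through by the total gives posterior P(r = 1 | data) = 2/13, P(r = 2 | data) = 9/26, P(r = 3 | data) = 9/26, P(r = 4 | data) = 2/13.
Averaging over the posterior, P(green next | data) = (1/5)(2/13) + (2/5)(9/26) + (3/5)(9/26) + (4/5)(2/13) = 1/2.

0.5000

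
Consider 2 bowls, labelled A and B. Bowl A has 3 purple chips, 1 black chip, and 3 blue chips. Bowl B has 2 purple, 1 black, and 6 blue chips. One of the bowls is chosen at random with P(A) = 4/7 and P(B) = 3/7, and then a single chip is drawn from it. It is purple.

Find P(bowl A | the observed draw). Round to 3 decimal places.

0.720

The likelihood of this draw under each hypothesis: P(data | bowl A) = (3/7) = 3/7; P(data | bowl B) = (2/9) = 2/9.
Weighting by the prior gives 4/7 · 3/7 = 12/49, 3/7 · 2/9 = 2/21; these sum to 50/147.
Hence P(bowl A | data) = (12/49) / (50/147) = 18/25.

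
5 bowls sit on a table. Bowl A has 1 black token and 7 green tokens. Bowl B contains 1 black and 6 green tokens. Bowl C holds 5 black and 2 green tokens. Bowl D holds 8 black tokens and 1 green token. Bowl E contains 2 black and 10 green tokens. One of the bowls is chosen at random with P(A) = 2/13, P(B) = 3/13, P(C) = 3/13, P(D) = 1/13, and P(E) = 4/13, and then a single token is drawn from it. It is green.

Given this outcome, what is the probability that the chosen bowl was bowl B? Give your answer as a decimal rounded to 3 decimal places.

0.298

The likelihood of this draw under each hypothesis: P(data | bowl A) = (7/8) = 0.875; P(data | bowl B) = (6/7) = 0.85714; P(data | bowl C) = (2/7) = 0.28571; P(data | bowl D) = (1/9) = 0.11111; P(data | bowl E) = (10/12) = 0.83333.
The prior-weighted likelihoods are 2/13 · 0.875 = 0.13462, 3/13 · 0.85714 = 0.1978, 3/13 · 0.28571 = 0.065934, 1/13 · 0.11111 = 0.008547, 4/13 · 0.83333 = 0.25641; these sum to 0.66331.
Therefore the posterior P(bowl B | data) = (0.1978) / (0.66331) = 0.29821.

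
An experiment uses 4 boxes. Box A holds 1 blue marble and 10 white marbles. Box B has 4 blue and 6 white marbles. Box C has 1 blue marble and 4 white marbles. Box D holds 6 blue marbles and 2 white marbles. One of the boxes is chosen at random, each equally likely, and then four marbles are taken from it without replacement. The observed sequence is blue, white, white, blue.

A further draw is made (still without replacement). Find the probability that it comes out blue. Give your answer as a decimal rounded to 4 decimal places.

0.5556

Compute the likelihood of the observed sequence for each case: P(data | box A) = (1/11)(10/10)(9/9)(0/8) = 0; P(data | box B) = (4/10)(6/9)(5/8)(3/7) = 1/14; P(data | box C) = (1/5)(4/4)(3/3)(0/2) = 0; P(data | box D) = (6/8)(2/7)(1/6)(5/5) = 1/28.
Multiplying each by its prior: 1/4 · 0 = 0, 1/4 · 1/14 = 1/56, 1/4 · 0 = 0, 1/4 · 1/28 = 1/112; summing to 3/112.
Dividing through by the total gives posterior P(box A | data) = 0, P(box B | data) = 2/3, P(box C | data) = 0, P(box D | data) = 1/3.
Averaging over the posterior, P(blue next | data) = (1/3)(2/3) + (1)(1/3) = 5/9.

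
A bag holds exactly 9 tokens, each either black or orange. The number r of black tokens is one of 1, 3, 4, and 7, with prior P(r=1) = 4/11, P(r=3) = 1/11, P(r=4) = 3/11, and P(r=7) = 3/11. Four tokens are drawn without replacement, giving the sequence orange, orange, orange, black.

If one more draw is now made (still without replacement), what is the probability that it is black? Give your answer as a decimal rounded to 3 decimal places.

0.238

Compute the likelihood of the observed sequence for each case: P(data | r = 1) = (8/9)(7/8)(6/7)(1/6) = 0.11111; P(data | r = 3) = (6/9)(5/8)(4/7)(3/6) = 0.11905; P(data | r = 4) = (5/9)(4/8)(3/7)(4/6) = 0.079365; P(data | r = 7) = (2/9)(1/8)(0/7) = 0.
The prior-weighted likelihoods are 4/11 · 0.11111 = 0.040404, 1/11 · 0.11905 = 0.010823, 3/11 · 0.079365 = 0.021645, 3/11 · 0 = 0; with total 0.072872.
The posterior is then P(r = 1 | data) = 0.55446, P(r = 3 | data) = 0.14851, P(r = 4 | data) = 0.29703, P(r = 7 | data) = 0.
So P(black next | data) = Σ P(black next | H) P(H | data) = (0)(0.55446) + (2/5)(0.14851) + (3/5)(0.29703) = 0.23762.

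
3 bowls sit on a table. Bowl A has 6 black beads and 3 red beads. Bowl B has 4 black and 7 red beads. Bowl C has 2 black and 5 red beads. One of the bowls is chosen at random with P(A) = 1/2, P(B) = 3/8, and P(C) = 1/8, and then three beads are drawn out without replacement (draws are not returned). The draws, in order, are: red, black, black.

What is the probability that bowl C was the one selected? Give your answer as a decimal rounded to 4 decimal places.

0.0468

Under each hypothesis, the probability of the observed sequence is: P(data | bowl A) = (3/9)(6/8)(5/7) = 0.17857; P(data | bowl B) = (7/11)(4/10)(3/9) = 0.084848; P(data | bowl C) = (5/7)(2/6)(1/5) = 0.047619.
The prior-weighted likelihoods are 1/2 · 0.17857 = 0.089286, 3/8 · 0.084848 = 0.031818, 1/8 · 0.047619 = 0.0059524; with total 0.12706.
Hence P(bowl C | data) = (0.0059524) / (0.12706) = 0.046848.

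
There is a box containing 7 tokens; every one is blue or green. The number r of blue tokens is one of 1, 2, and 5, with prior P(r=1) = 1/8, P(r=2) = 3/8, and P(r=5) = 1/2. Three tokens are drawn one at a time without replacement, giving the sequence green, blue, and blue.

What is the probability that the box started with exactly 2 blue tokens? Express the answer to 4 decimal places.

0.1579

Under each hypothesis, the probability of the observed sequence is: P(data | r = 1) = (6/7)(1/6)(0/5) = 0; P(data | r = 2) = (5/7)(2/6)(1/5) = 1/21; P(data | r = 5) = (2/7)(5/6)(4/5) = 4/21.
Weighting by the prior gives 1/8 · 0 = 0, 3/8 · 1/21 = 1/56, 1/2 · 4/21 = 2/21; summing to 19/168.
Hence P(r = 2 | data) = (1/56) / (19/168) = 3/19.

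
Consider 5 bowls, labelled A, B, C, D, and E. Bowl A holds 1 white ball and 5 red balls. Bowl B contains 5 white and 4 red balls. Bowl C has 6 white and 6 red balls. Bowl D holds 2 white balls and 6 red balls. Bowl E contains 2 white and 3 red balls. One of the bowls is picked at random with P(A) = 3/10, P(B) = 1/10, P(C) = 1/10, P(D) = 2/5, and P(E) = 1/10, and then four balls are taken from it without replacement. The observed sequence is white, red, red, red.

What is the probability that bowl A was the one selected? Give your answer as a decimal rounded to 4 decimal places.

0.3932

Compute the likelihood of the observed sequence for each case: P(data | bowl A) = (1/6)(5/5)(4/4)(3/3) = 0.16667; P(data | bowl B) = (5/9)(4/8)(3/7)(2/6) = 0.039683; P(data | bowl C) = (6/12)(6/11)(5/10)(4/9) = 0.060606; P(data | bowl D) = (2/8)(6/7)(5/6)(4/5) = 0.14286; P(data | bowl E) = (2/5)(3/4)(2/3)(1/2) = 0.1.
The prior-weighted likelihoods are 3/10 · 0.16667 = 0.05, 1/10 · 0.039683 = 0.0039683, 1/10 · 0.060606 = 0.0060606, 2/5 · 0.14286 = 0.057143, 1/10 · 0.1 = 0.01; with total 0.12717.
Hence P(bowl A | data) = (0.05) / (0.12717) = 0.39317.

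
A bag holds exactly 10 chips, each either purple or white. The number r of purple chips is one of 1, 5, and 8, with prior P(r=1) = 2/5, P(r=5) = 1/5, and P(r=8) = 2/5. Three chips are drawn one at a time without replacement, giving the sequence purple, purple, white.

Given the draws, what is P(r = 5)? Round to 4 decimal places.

For each hypothesis, P(data | H) works out to: P(data | r = 1) = (1/10)(0/9) = 0; P(data | r = 5) = (5/10)(4/9)(5/8) = 5/36; P(data | r = 8) = (8/10)(7/9)(2/8) = 7/45.
The prior-weighted likelihoods are 2/5 · 0 = 0, 1/5 · 5/36 = 1/36, 2/5 · 7/45 = 14/225; summing to 9/100.
Therefore the posterior P(r = 5 | data) = (1/36) / (9/100) = 25/81.

0.3086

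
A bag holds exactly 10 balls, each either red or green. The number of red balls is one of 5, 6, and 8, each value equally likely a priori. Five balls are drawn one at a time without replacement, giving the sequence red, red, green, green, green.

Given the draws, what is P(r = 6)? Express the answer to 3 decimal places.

Compute the likelihood of the observed sequence for each case: P(data | r = 5) = (5/10)(4/9)(5/8)(4/7)(3/6) = 5/126; P(data | r = 6) = (6/10)(5/9)(4/8)(3/7)(2/6) = 1/42; P(data | r = 8) = (8/10)(7/9)(2/8)(1/7)(0/6) = 0.
Multiplying each by its prior: 1/3 · 5/126 = 5/378, 1/3 · 1/42 = 1/126, 1/3 · 0 = 0; summing to 4/189.
By Bayes' rule, P(r = 6 | data) = (1/126) / (4/189) = 3/8.

0.375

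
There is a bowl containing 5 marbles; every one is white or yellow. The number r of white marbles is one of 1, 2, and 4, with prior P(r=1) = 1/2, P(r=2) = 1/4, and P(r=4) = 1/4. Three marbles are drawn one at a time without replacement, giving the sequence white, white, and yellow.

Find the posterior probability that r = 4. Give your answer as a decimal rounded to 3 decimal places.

0.667

Under each hypothesis, the probability of the observed sequence is: P(data | r = 1) = (1/5)(0/4) = 0; P(data | r = 2) = (2/5)(1/4)(3/3) = 1/10; P(data | r = 4) = (4/5)(3/4)(1/3) = 1/5.
The prior-weighted likelihoods are 1/2 · 0 = 0, 1/4 · 1/10 = 1/40, 1/4 · 1/5 = 1/20; these sum to 3/40.
So P(r = 4 | data) = (1/20) / (3/40) = 2/3.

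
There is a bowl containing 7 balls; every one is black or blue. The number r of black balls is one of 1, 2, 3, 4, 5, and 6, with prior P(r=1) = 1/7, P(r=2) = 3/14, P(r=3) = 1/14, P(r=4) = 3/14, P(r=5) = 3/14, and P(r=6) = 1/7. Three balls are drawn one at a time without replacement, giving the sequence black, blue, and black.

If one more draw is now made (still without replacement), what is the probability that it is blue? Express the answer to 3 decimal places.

The likelihood of the observed sequence under each hypothesis: P(data | r = 1) = (1/7)(6/6)(0/5) = 0; P(data | r = 2) = (2/7)(5/6)(1/5) = 1/21; P(data | r = 3) = (3/7)(4/6)(2/5) = 4/35; P(data | r = 4) = (4/7)(3/6)(3/5) = 6/35; P(data | r = 5) = (5/7)(2/6)(4/5) = 4/21; P(data | r = 6) = (6/7)(1/6)(5/5) = 1/7.
The prior-weighted likelihoods are 1/7 · 0 = 0, 3/14 · 1/21 = 1/98, 1/14 · 4/35 = 2/245, 3/14 · 6/35 = 9/245, 3/14 · 4/21 = 2/49, 1/7 · 1/7 = 1/49; summing to 57/490.
Normalising, the posterior is P(r = 1 | data) = 0, P(r = 2 | data) = 5/57, P(r = 3 | data) = 4/57, P(r = 4 | data) = 6/19, P(r = 5 | data) = 20/57, P(r = 6 | data) = 10/57.
The predictive probability is P(blue next | data) = (1)(5/57) + (3/4)(4/57) + (1/2)(6/19) + (1/4)(20/57) + (0)(10/57) = 22/57.

0.386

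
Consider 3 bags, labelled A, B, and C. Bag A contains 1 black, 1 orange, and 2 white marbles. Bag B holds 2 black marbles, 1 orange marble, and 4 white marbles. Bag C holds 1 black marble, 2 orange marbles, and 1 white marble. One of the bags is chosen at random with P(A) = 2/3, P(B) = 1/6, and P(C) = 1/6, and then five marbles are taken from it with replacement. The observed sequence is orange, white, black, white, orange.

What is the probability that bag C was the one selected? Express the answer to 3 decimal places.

0.182

For each hypothesis, P(data | H) works out to: P(data | bag A) = (1/4)(2/4)(1/4)(2/4)(1/4) = 0.0039062; P(data | bag B) = (1/7)(4/7)(2/7)(4/7)(1/7) = 0.001904; P(data | bag C) = (2/4)(1/4)(1/4)(1/4)(2/4) = 0.0039062.
Multiplying each by its prior: 2/3 · 0.0039062 = 0.0026042, 1/6 · 0.001904 = 0.00031733, 1/6 · 0.0039062 = 0.00065104; summing to 0.0035725.
By Bayes' rule, P(bag C | data) = (0.00065104) / (0.0035725) = 0.18224.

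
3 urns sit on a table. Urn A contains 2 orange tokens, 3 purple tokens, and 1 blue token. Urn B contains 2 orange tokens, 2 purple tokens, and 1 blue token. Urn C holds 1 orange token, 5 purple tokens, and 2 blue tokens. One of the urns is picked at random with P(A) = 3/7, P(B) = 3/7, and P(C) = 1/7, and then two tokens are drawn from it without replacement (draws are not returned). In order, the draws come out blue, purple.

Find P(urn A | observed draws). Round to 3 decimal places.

For each hypothesis, P(data | H) works out to: P(data | urn A) = (1/6)(3/5) = 1/10; P(data | urn B) = (1/5)(2/4) = 1/10; P(data | urn C) = (2/8)(5/7) = 5/28.
The prior-weighted likelihoods are 3/7 · 1/10 = 3/70, 3/7 · 1/10 = 3/70, 1/7 · 5/28 = 5/196; summing to 109/980.
By Bayes' rule, P(urn A | data) = (3/70) / (109/980) = 42/109.

0.385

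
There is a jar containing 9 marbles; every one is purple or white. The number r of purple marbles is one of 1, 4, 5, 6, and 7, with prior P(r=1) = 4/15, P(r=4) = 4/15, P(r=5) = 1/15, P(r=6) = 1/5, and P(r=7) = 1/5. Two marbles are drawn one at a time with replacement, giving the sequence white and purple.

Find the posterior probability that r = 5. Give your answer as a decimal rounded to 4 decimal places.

0.0877

For each hypothesis, P(data | H) works out to: P(data | r = 1) = (8/9)(1/9) = 0.098765; P(data | r = 4) = (5/9)(4/9) = 0.24691; P(data | r = 5) = (4/9)(5/9) = 0.24691; P(data | r = 6) = (3/9)(6/9) = 0.22222; P(data | r = 7) = (2/9)(7/9) = 0.17284.
Multiplying each by its prior: 4/15 · 0.098765 = 0.026337, 4/15 · 0.24691 = 0.065844, 1/15 · 0.24691 = 0.016461, 1/5 · 0.22222 = 0.044444, 1/5 · 0.17284 = 0.034568; with total 0.18765.
Hence P(r = 5 | data) = (0.016461) / (0.18765) = 0.087719.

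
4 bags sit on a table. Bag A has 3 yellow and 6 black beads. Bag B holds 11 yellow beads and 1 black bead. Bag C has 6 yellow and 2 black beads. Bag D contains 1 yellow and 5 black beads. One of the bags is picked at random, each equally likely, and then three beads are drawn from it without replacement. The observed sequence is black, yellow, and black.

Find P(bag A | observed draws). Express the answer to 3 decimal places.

Compute the likelihood of the observed sequence for each case: P(data | bag A) = (6/9)(3/8)(5/7) = 5/28; P(data | bag B) = (1/12)(11/11)(0/10) = 0; P(data | bag C) = (2/8)(6/7)(1/6) = 1/28; P(data | bag D) = (5/6)(1/5)(4/4) = 1/6.
The prior-weighted likelihoods are 1/4 · 5/28 = 5/112, 1/4 · 0 = 0, 1/4 · 1/28 = 1/112, 1/4 · 1/6 = 1/24; with total 2/21.
Hence P(bag A | data) = (5/112) / (2/21) = 15/32.

0.469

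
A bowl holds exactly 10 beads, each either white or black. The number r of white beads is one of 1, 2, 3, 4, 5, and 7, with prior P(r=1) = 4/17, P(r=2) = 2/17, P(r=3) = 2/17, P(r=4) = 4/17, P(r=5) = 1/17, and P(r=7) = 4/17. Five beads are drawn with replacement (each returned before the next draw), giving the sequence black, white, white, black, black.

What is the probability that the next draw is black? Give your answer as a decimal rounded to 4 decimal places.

Compute the likelihood of the observed sequence for each case: P(data | r = 1) = (9/10)(1/10)(1/10)(9/10)(9/10) = 0.00729; P(data | r = 2) = (8/10)(2/10)(2/10)(8/10)(8/10) = 0.02048; P(data | r = 3) = (7/10)(3/10)(3/10)(7/10)(7/10) = 0.03087; P(data | r = 4) = (6/10)(4/10)(4/10)(6/10)(6/10) = 0.03456; P(data | r = 5) = (5/10)(5/10)(5/10)(5/10)(5/10) = 0.03125; P(data | r = 7) = (3/10)(7/10)(7/10)(3/10)(3/10) = 0.01323.
The prior-weighted likelihoods are 4/17 · 0.00729 = 0.0017153, 2/17 · 0.02048 = 0.0024094, 2/17 · 0.03087 = 0.0036318, 4/17 · 0.03456 = 0.0081318, 1/17 · 0.03125 = 0.0018382, 4/17 · 0.01323 = 0.0031129; these sum to 0.020839.
The posterior is then P(r = 1 | data) = 0.08231, P(r = 2 | data) = 0.11562, P(r = 3 | data) = 0.17427, P(r = 4 | data) = 0.39021, P(r = 5 | data) = 0.08821, P(r = 7 | data) = 0.14938.
So P(black next | data) = Σ P(black next | H) P(H | data) = (9/10)(0.08231) + (4/5)(0.11562) + (7/10)(0.17427) + (3/5)(0.39021) + (1/2)(0.08821) + (3/10)(0.14938) = 0.61161.

0.6116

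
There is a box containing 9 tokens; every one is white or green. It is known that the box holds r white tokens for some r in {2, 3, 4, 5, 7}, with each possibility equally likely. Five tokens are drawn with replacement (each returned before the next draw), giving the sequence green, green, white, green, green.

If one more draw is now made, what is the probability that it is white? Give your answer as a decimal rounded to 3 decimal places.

0.340

Compute the likelihood of the observed sequence for each case: P(data | r = 2) = (7/9)(7/9)(2/9)(7/9)(7/9) = 0.081322; P(data | r = 3) = (6/9)(6/9)(3/9)(6/9)(6/9) = 0.065844; P(data | r = 4) = (5/9)(5/9)(4/9)(5/9)(5/9) = 0.042338; P(data | r = 5) = (4/9)(4/9)(5/9)(4/9)(4/9) = 0.021677; P(data | r = 7) = (2/9)(2/9)(7/9)(2/9)(2/9) = 0.0018967.
Multiplying each by its prior: 1/5 · 0.081322 = 0.016264, 1/5 · 0.065844 = 0.013169, 1/5 · 0.042338 = 0.0084675, 1/5 · 0.021677 = 0.0043354, 1/5 · 0.0018967 = 0.00037935; with total 0.042615.
The posterior is then P(r = 2 | data) = 0.38166, P(r = 3 | data) = 0.30901, P(r = 4 | data) = 0.1987, P(r = 5 | data) = 0.10173, P(r = 7 | data) = 0.0089016.
Averaging over the posterior, P(white next | data) = (2/9)(0.38166) + (1/3)(0.30901) + (4/9)(0.1987) + (5/9)(0.10173) + (7/9)(0.0089016) = 0.33957.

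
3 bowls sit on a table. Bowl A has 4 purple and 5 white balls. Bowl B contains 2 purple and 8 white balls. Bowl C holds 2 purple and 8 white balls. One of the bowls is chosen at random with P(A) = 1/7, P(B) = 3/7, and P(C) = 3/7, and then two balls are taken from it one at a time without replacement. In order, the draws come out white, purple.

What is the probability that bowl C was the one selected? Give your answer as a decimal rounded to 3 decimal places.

The likelihood of the observed sequence under each hypothesis: P(data | bowl A) = (5/9)(4/8) = 5/18; P(data | bowl B) = (8/10)(2/9) = 8/45; P(data | bowl C) = (8/10)(2/9) = 8/45.
Multiplying each by its prior: 1/7 · 5/18 = 5/126, 3/7 · 8/45 = 8/105, 3/7 · 8/45 = 8/105; summing to 121/630.
So P(bowl C | data) = (8/105) / (121/630) = 48/121.

0.397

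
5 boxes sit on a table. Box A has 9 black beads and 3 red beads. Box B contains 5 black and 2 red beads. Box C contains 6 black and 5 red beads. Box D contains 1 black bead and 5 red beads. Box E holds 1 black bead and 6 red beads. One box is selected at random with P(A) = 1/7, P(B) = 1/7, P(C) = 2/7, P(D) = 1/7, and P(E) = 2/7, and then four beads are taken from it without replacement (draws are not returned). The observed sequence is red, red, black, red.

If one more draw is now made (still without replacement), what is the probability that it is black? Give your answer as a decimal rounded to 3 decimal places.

For each hypothesis, P(data | H) works out to: P(data | box A) = (3/12)(2/11)(9/10)(1/9) = 0.0045455; P(data | box B) = (2/7)(1/6)(5/5)(0/4) = 0; P(data | box C) = (5/11)(4/10)(6/9)(3/8) = 0.045455; P(data | box D) = (5/6)(4/5)(1/4)(3/3) = 0.16667; P(data | box E) = (6/7)(5/6)(1/5)(4/4) = 0.14286.
The prior-weighted likelihoods are 1/7 · 0.0045455 = 0.00064935, 1/7 · 0 = 0, 2/7 · 0.045455 = 0.012987, 1/7 · 0.16667 = 0.02381, 2/7 · 0.14286 = 0.040816; with total 0.078262.
The posterior is then P(box A | data) = 0.0082971, P(box B | data) = 0, P(box C | data) = 0.16594, P(box D | data) = 0.30423, P(box E | data) = 0.52153.
So P(black next | data) = Σ P(black next | H) P(H | data) = (1)(0.0082971) + (5/7)(0.16594) + (0)(0.30423) + (0)(0.52153) = 0.12683.

0.127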